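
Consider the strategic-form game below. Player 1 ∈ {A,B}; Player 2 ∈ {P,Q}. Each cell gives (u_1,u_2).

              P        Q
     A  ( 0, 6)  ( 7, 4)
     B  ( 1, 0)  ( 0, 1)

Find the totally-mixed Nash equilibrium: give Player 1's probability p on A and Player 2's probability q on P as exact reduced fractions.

P1 indiff ⇒ q·0+(1-q)·7 = q·1+(1-q)·0 ⇒ q(-1) = (1-q)(-7) ⇒ q = 7/8
P2 indiff ⇒ p·6+(1-p)·0 = p·4+(1-p)·1 ⇒ p(2) = (1-p)(1) ⇒ p = 1/3

p=1/3, q=7/8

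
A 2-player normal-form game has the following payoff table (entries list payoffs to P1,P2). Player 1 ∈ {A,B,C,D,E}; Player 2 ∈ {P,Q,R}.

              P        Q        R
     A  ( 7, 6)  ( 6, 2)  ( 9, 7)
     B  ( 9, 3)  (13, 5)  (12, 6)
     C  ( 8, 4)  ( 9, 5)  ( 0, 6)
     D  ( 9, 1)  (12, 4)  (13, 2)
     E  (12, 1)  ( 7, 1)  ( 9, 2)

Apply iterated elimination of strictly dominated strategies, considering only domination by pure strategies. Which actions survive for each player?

Survivors P1:{B,D} P2:{Q,R}

P1 drop A (B beats it: P:9>7 Q:13>6 R:12>9)
P1 drop C (B beats it: P:9>8 Q:13>9 R:12>0)
P2 drop P (R beats it: B:6>3 D:2>1 E:2>1)
P1 drop E (B beats it: Q:13>7 R:12>9)
P1→{B,D} P2→{Q,R}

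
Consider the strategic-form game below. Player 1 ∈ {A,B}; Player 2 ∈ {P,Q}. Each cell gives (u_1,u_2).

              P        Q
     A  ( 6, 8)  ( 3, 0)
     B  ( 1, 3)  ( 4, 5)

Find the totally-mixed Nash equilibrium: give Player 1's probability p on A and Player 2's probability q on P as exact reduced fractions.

p=1/5, q=1/6

P1 indiff ⇒ q·6+(1-q)·3 = q·1+(1-q)·4 ⇒ q(5) = (1-q)(1) ⇒ q = 1/6
P2 indiff ⇒ p·8+(1-p)·3 = p·0+(1-p)·5 ⇒ p(8) = (1-p)(2) ⇒ p = 1/5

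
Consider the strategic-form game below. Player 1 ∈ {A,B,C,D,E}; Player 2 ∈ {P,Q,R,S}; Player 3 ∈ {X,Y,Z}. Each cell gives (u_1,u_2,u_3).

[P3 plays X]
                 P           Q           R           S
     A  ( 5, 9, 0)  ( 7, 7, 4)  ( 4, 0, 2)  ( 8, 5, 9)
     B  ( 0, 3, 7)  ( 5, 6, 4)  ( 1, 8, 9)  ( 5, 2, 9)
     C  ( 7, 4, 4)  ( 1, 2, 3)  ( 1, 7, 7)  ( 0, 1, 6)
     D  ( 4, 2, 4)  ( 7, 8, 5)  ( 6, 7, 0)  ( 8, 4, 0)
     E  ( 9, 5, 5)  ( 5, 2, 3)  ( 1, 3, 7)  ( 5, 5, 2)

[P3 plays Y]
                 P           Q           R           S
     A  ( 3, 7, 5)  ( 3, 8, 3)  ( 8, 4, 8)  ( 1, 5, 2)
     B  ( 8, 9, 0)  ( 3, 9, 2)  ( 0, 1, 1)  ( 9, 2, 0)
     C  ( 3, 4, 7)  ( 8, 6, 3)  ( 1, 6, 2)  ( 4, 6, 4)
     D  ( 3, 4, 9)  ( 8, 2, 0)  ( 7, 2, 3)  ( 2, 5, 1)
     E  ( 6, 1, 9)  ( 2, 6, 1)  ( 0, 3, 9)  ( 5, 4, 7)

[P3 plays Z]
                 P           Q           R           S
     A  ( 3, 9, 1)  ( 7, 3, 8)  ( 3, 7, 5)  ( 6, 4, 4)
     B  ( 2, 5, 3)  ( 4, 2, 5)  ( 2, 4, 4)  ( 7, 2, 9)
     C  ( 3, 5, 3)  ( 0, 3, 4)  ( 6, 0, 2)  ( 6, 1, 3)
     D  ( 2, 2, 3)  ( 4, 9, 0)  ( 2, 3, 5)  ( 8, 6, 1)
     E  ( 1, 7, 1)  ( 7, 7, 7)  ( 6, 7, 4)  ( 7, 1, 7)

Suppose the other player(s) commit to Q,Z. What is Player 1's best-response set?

BR_1 = {A,E}

u_1(A vs Q,Z) = 7
u_1(B vs Q,Z) = 4
u_1(C vs Q,Z) = 0
u_1(D vs Q,Z) = 4
u_1(E vs Q,Z) = 7
max payoff 7 at {A,E}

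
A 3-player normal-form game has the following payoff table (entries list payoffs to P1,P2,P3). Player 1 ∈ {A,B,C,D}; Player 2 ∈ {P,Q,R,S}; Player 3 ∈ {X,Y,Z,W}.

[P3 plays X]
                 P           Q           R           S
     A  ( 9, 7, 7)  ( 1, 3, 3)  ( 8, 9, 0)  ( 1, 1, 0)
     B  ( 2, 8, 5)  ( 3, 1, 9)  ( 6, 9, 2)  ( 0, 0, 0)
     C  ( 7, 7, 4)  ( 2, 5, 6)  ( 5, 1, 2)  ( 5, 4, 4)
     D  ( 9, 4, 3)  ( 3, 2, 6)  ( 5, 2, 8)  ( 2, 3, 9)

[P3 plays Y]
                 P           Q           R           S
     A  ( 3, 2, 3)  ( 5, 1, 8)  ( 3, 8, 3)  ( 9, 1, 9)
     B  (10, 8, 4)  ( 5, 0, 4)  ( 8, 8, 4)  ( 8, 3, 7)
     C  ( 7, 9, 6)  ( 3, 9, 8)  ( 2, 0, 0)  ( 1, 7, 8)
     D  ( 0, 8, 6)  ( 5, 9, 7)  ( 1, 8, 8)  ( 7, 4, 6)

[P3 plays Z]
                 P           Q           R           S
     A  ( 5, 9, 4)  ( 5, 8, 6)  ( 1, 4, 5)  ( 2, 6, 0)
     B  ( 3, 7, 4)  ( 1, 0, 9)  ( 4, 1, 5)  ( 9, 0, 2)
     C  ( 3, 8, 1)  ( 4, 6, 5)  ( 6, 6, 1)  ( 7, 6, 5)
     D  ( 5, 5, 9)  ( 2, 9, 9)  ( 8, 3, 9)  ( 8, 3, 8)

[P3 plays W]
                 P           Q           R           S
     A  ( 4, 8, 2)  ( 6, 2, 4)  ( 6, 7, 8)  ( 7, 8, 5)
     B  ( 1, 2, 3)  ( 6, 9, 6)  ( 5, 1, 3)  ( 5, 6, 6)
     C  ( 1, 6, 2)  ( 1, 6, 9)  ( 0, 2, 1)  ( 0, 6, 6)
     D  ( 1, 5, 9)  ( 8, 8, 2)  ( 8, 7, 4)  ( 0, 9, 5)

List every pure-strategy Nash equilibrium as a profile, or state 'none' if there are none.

(A,P,X): not NE [P2→R gives 9>7]
(A,P,Y): not NE [P1→B gives 10>3; P2→R gives 8>2; P3→X gives 7>3]
(A,P,Z): not NE [P3→X gives 7>4]
(A,P,W): not NE [P3→X gives 7>2]
(A,Q,X): not NE [P1→D gives 3>1; P2→R gives 9>3; P3→Y gives 8>3]
(A,Q,Y): not NE [P2→R gives 8>1]
(A,Q,Z): not NE [P2→P gives 9>8; P3→Y gives 8>6]
(A,Q,W): not NE [P1→D gives 8>6; P2→S gives 8>2; P3→Y gives 8>4]
(A,R,X): not NE [P3→W gives 8>0]
(A,R,Y): not NE [P1→B gives 8>3; P3→W gives 8>3]
(A,R,Z): not NE [P1→D gives 8>1; P2→P gives 9>4; P3→W gives 8>5]
(A,R,W): not NE [P1→D gives 8>6; P2→S gives 8>7]
(A,S,X): not NE [P1→C gives 5>1; P2→R gives 9>1; P3→Y gives 9>0]
(A,S,Y): not NE [P2→R gives 8>1]
(A,S,Z): not NE [P1→B gives 9>2; P2→P gives 9>6; P3→Y gives 9>0]
(A,S,W): not NE [P3→Y gives 9>5]
(B,P,X): not NE [P1→D gives 9>2; P2→R gives 9>8]
(B,P,Y): not NE [P3→X gives 5>4]
(B,P,Z): not NE [P1→D gives 5>3; P3→X gives 5>4]
(B,P,W): not NE [P1→A gives 4>1; P2→Q gives 9>2; P3→X gives 5>3]
(B,Q,X): not NE [P2→R gives 9>1]
(B,Q,Y): not NE [P2→R gives 8>0; P3→Z gives 9>4]
(B,Q,Z): not NE [P1→A gives 5>1; P2→P gives 7>0]
(B,Q,W): not NE [P1→D gives 8>6; P3→Z gives 9>6]
(B,R,X): not NE [P1→A gives 8>6; P3→Z gives 5>2]
(B,R,Y): not NE [P3→Z gives 5>4]
(B,R,Z): not NE [P1→D gives 8>4; P2→P gives 7>1]
(B,R,W): not NE [P1→D gives 8>5; P2→Q gives 9>1; P3→Z gives 5>3]
(B,S,X): not NE [P1→C gives 5>0; P2→R gives 9>0; P3→Y gives 7>0]
(B,S,Y): not NE [P1→A gives 9>8; P2→R gives 8>3]
(B,S,Z): not NE [P2→P gives 7>0; P3→Y gives 7>2]
(B,S,W): not NE [P1→A gives 7>5; P2→Q gives 9>6; P3→Y gives 7>6]
(C,P,X): not NE [P1→D gives 9>7; P3→Y gives 6>4]
(C,P,Y): not NE [P1→B gives 10>7]
(C,P,Z): not NE [P1→D gives 5>3; P3→Y gives 6>1]
(C,P,W): not NE [P1→A gives 4>1; P3→Y gives 6>2]
(C,Q,X): not NE [P1→D gives 3>2; P2→P gives 7>5; P3→W gives 9>6]
(C,Q,Y): not NE [P1→D gives 5>3; P3→W gives 9>8]
(C,Q,Z): not NE [P1→A gives 5>4; P2→P gives 8>6; P3→W gives 9>5]
(C,Q,W): not NE [P1→D gives 8>1]
(C,R,X): not NE [P1→A gives 8>5; P2→P gives 7>1]
(C,R,Y): not NE [P1→B gives 8>2; P2→Q gives 9>0; P3→X gives 2>0]
(C,R,Z): not NE [P1→D gives 8>6; P2→P gives 8>6; P3→X gives 2>1]
(C,R,W): not NE [P1→D gives 8>0; P2→S gives 6>2; P3→X gives 2>1]
(C,S,X): not NE [P2→P gives 7>4; P3→Y gives 8>4]
(C,S,Y): not NE [P1→A gives 9>1; P2→Q gives 9>7]
(C,S,Z): not NE [P1→B gives 9>7; P2→P gives 8>6; P3→Y gives 8>5]
(C,S,W): not NE [P1→A gives 7>0; P3→Y gives 8>6]
(D,P,X): not NE [P3→W gives 9>3]
(D,P,Y): not NE [P1→B gives 10>0; P2→Q gives 9>8; P3→W gives 9>6]
(D,P,Z): not NE [P2→Q gives 9>5]
(D,P,W): not NE [P1→A gives 4>1; P2→S gives 9>5]
(D,Q,X): not NE [P2→P gives 4>2; P3→Z gives 9>6]
(D,Q,Y): not NE [P3→Z gives 9>7]
(D,Q,Z): not NE [P1→A gives 5>2]
(D,Q,W): not NE [P2→S gives 9>8; P3→Z gives 9>2]
(D,R,X): not NE [P1→A gives 8>5; P2→P gives 4>2; P3→Z gives 9>8]
(D,R,Y): not NE [P1→B gives 8>1; P2→Q gives 9>8; P3→Z gives 9>8]
(D,R,Z): not NE [P2→Q gives 9>3]
(D,R,W): not NE [P2→S gives 9>7; P3→Z gives 9>4]
(D,S,X): not NE [P1→C gives 5>2; P2→P gives 4>3]
(D,S,Y): not NE [P1→A gives 9>7; P2→Q gives 9>4; P3→X gives 9>6]
(D,S,Z): not NE [P1→B gives 9>8; P2→Q gives 9>3; P3→X gives 9>8]
(D,S,W): not NE [P1→A gives 7>0; P3→X gives 9>5]

Equilibria: none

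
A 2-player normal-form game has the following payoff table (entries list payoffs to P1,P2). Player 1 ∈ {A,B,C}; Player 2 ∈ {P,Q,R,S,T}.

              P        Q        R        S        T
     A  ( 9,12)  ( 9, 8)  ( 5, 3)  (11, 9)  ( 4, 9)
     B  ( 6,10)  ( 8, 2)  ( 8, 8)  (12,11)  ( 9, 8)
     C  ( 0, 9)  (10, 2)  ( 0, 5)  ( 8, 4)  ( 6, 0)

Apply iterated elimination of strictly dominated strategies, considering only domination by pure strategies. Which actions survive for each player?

IESDS → P1:{A,B} P2:{P,S}

P2 drop Q (P beats it: A:12>8 B:10>2 C:9>2)
P1 drop C (B beats it: P:6>0 R:8>0 S:12>8 T:9>6)
P2 drop R (P beats it: A:12>3 B:10>8)
P2 drop T (P beats it: A:12>9 B:10>8)
P1→{A,B} P2→{P,S}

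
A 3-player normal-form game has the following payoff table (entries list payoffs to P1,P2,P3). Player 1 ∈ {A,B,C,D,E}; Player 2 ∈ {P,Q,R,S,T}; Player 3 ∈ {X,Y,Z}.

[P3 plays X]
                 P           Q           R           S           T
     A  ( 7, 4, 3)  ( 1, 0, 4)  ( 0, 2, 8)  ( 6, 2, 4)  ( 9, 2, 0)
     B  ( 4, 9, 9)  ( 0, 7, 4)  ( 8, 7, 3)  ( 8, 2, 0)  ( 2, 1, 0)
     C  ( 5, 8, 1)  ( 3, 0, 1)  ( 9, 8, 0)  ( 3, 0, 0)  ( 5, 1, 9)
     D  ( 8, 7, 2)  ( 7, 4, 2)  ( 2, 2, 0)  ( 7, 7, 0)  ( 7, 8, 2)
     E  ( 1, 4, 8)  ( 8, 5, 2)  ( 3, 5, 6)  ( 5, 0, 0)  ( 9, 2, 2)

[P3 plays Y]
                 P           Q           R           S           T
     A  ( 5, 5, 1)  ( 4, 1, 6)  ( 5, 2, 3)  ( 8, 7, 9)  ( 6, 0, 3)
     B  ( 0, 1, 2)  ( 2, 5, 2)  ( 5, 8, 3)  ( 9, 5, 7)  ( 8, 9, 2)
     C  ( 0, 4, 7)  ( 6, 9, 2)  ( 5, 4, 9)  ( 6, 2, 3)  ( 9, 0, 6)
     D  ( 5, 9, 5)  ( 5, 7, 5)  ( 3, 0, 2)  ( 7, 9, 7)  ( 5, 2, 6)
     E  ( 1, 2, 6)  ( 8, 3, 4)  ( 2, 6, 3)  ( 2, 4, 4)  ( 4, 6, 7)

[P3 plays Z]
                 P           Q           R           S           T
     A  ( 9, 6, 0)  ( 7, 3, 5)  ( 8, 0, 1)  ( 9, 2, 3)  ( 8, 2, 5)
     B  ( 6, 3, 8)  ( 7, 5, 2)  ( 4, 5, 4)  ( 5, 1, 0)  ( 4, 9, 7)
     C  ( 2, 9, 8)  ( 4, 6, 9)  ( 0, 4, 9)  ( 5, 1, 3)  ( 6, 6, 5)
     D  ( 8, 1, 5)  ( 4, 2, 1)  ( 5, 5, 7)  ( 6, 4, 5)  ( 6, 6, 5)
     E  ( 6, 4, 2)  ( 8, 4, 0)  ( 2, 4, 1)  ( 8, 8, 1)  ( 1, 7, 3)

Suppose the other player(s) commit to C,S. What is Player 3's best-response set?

argmax u_3 = {Y,Z}

u_3(X vs C,S) = 0
u_3(Y vs C,S) = 3
u_3(Z vs C,S) = 3
max payoff 3 at {Y,Z}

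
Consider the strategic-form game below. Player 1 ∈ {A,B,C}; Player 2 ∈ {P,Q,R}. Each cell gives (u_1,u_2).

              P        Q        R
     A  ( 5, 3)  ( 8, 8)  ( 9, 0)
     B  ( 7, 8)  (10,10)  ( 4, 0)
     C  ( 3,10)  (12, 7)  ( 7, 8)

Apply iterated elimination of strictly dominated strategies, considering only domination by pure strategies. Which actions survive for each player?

Survivors P1:{B,C} P2:{P,Q}

P2 drop R (P beats it: A:3>0 B:8>0 C:10>8)
P1 drop A (B beats it: P:7>5 Q:10>8)
P1→{B,C} P2→{P,Q}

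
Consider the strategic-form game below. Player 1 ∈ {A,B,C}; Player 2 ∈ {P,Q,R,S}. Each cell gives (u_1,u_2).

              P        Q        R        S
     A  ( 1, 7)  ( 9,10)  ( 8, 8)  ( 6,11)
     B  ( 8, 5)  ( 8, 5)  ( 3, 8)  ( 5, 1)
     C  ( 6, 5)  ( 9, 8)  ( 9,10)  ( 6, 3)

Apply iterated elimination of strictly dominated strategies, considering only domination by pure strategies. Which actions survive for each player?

Survivors P1:{A,C} P2:{Q,R,S}

P2 drop P (R beats it: A:8>7 B:8>5 C:10>5)
P1 drop B (A beats it: Q:9>8 R:8>3 S:6>5)
P1→{A,C} P2→{Q,R,S}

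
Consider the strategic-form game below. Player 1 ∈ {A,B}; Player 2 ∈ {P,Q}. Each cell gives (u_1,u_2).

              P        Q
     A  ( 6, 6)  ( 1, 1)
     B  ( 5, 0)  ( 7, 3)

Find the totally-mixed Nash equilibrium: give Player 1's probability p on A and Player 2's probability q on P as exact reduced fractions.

P1 indiff ⇒ q·6+(1-q)·1 = q·5+(1-q)·7 ⇒ q(1) = (1-q)(6) ⇒ q = 6/7
P2 indiff ⇒ p·6+(1-p)·0 = p·1+(1-p)·3 ⇒ p(5) = (1-p)(3) ⇒ p = 3/8

p=3/8, q=6/7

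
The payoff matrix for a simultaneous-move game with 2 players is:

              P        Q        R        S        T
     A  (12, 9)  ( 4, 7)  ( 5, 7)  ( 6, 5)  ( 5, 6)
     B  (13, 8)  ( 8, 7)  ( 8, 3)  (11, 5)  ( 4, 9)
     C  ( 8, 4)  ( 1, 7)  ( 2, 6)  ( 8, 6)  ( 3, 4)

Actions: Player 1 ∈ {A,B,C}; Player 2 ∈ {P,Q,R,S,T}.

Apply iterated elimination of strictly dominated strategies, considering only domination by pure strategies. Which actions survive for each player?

Survivors P1:{A,B} P2:{P,T}

P1 drop C (B beats it: P:13>8 Q:8>1 R:8>2 S:11>8 T:4>3)
P2 drop Q (P beats it: A:9>7 B:8>7)
P2 drop R (P beats it: A:9>7 B:8>3)
P2 drop S (P beats it: A:9>5 B:8>5)
P1→{A,B} P2→{P,T}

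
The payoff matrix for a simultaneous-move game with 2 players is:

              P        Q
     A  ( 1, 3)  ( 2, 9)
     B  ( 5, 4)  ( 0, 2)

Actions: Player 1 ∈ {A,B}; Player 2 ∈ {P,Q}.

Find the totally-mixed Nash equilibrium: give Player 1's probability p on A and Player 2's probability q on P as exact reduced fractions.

p=1/4, q=1/3

P1 indiff ⇒ q·1+(1-q)·2 = q·5+(1-q)·0 ⇒ q(-4) = (1-q)(-2) ⇒ q = 1/3
P2 indiff ⇒ p·3+(1-p)·4 = p·9+(1-p)·2 ⇒ p(-6) = (1-p)(-2) ⇒ p = 1/4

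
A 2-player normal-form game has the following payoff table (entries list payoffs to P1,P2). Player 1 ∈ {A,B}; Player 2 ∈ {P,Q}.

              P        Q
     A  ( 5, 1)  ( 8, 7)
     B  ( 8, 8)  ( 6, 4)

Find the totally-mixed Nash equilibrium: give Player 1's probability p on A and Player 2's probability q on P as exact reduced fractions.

P1 indiff ⇒ q·5+(1-q)·8 = q·8+(1-q)·6 ⇒ q(-3) = (1-q)(-2) ⇒ q = 2/5
P2 indiff ⇒ p·1+(1-p)·8 = p·7+(1-p)·4 ⇒ p(-6) = (1-p)(-4) ⇒ p = 2/5

P1 mixes 2/5 on A; P2 mixes 2/5 on P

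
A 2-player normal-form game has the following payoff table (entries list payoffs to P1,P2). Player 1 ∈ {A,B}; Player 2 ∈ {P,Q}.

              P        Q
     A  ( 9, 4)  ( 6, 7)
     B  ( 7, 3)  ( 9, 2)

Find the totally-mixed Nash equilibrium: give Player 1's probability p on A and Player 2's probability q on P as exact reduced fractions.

p=1/4, q=3/5

P1 indiff ⇒ q·9+(1-q)·6 = q·7+(1-q)·9 ⇒ q(2) = (1-q)(3) ⇒ q = 3/5
P2 indiff ⇒ p·4+(1-p)·3 = p·7+(1-p)·2 ⇒ p(-3) = (1-p)(-1) ⇒ p = 1/4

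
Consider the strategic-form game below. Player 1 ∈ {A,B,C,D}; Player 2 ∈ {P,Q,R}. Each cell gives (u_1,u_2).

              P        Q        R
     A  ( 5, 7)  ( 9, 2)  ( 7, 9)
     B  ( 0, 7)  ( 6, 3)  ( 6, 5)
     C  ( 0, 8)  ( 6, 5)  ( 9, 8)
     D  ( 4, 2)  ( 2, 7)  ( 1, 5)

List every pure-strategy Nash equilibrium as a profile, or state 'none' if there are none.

Nash profiles: (C,R)

(A,P): not NE [P2→R gives 9>7]
(A,Q): not NE [P2→R gives 9>2]
(A,R): not NE [P1→C gives 9>7]
(B,P): not NE [P1→A gives 5>0]
(B,Q): not NE [P1→A gives 9>6; P2→P gives 7>3]
(B,R): not NE [P1→C gives 9>6; P2→P gives 7>5]
(C,P): not NE [P1→A gives 5>0]
(C,Q): not NE [P1→A gives 9>6; P2→R gives 8>5]
(C,R): NE
(D,P): not NE [P1→A gives 5>4; P2→Q gives 7>2]
(D,Q): not NE [P1→A gives 9>2]
(D,R): not NE [P1→C gives 9>1; P2→Q gives 7>5]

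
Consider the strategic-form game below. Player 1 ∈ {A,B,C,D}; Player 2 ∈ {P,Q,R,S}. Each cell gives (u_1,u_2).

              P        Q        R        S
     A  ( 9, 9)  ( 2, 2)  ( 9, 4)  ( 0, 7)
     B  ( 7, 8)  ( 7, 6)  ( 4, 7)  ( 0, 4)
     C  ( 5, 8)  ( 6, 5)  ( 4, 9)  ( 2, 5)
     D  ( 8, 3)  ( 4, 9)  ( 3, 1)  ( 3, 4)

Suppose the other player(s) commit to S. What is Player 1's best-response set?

BR_1 = {D}

u_1(A vs S) = 0
u_1(B vs S) = 0
u_1(C vs S) = 2
u_1(D vs S) = 3
max payoff 3 at {D}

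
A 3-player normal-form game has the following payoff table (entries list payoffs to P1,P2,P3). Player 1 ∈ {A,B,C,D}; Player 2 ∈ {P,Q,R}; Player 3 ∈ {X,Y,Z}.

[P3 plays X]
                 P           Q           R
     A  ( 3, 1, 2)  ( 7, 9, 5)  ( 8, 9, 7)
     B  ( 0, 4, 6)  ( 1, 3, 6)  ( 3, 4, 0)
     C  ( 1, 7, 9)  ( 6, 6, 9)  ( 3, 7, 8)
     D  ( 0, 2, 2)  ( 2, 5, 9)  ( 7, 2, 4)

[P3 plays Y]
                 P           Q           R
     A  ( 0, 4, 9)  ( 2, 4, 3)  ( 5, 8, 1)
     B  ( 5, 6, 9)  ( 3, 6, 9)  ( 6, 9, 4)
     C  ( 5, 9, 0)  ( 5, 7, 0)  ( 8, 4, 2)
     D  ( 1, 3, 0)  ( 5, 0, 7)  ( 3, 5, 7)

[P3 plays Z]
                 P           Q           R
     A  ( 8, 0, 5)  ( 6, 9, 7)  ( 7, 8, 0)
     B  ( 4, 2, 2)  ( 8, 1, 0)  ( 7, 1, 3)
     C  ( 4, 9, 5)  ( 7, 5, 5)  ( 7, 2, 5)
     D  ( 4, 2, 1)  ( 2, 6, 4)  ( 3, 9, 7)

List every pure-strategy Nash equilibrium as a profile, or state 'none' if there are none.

(A,P,X): not NE [P2→R gives 9>1; P3→Y gives 9>2]
(A,P,Y): not NE [P1→C gives 5>0; P2→R gives 8>4]
(A,P,Z): not NE [P2→Q gives 9>0; P3→Y gives 9>5]
(A,Q,X): not NE [P3→Z gives 7>5]
(A,Q,Y): not NE [P1→D gives 5>2; P2→R gives 8>4; P3→Z gives 7>3]
(A,Q,Z): not NE [P1→B gives 8>6]
(A,R,X): NE
(A,R,Y): not NE [P1→C gives 8>5; P3→X gives 7>1]
(A,R,Z): not NE [P2→Q gives 9>8; P3→X gives 7>0]
(B,P,X): not NE [P1→A gives 3>0; P3→Y gives 9>6]
(B,P,Y): not NE [P2→R gives 9>6]
(B,P,Z): not NE [P1→A gives 8>4; P3→Y gives 9>2]
(B,Q,X): not NE [P1→A gives 7>1; P2→R gives 4>3; P3→Y gives 9>6]
(B,Q,Y): not NE [P1→D gives 5>3; P2→R gives 9>6]
(B,Q,Z): not NE [P2→P gives 2>1; P3→Y gives 9>0]
(B,R,X): not NE [P1→A gives 8>3; P3→Y gives 4>0]
(B,R,Y): not NE [P1→C gives 8>6]
(B,R,Z): not NE [P2→P gives 2>1; P3→Y gives 4>3]
(C,P,X): not NE [P1→A gives 3>1]
(C,P,Y): not NE [P3→X gives 9>0]
(C,P,Z): not NE [P1→A gives 8>4; P3→X gives 9>5]
(C,Q,X): not NE [P1→A gives 7>6; P2→R gives 7>6]
(C,Q,Y): not NE [P2→P gives 9>7; P3→X gives 9>0]
(C,Q,Z): not NE [P1→B gives 8>7; P2→P gives 9>5; P3→X gives 9>5]
(C,R,X): not NE [P1→A gives 8>3]
(C,R,Y): not NE [P2→P gives 9>4; P3→X gives 8>2]
(C,R,Z): not NE [P2→P gives 9>2; P3→X gives 8>5]
(D,P,X): not NE [P1→A gives 3>0; P2→Q gives 5>2]
(D,P,Y): not NE [P1→C gives 5>1; P2→R gives 5>3; P3→X gives 2>0]
(D,P,Z): not NE [P1→A gives 8>4; P2→R gives 9>2; P3→X gives 2>1]
(D,Q,X): not NE [P1→A gives 7>2]
(D,Q,Y): not NE [P2→R gives 5>0; P3→X gives 9>7]
(D,Q,Z): not NE [P1→B gives 8>2; P2→R gives 9>6; P3→X gives 9>4]
(D,R,X): not NE [P1→A gives 8>7; P2→Q gives 5>2; P3→Z gives 7>4]
(D,R,Y): not NE [P1→C gives 8>3]
(D,R,Z): not NE [P1→C gives 7>3]

NE set: (A,R,X)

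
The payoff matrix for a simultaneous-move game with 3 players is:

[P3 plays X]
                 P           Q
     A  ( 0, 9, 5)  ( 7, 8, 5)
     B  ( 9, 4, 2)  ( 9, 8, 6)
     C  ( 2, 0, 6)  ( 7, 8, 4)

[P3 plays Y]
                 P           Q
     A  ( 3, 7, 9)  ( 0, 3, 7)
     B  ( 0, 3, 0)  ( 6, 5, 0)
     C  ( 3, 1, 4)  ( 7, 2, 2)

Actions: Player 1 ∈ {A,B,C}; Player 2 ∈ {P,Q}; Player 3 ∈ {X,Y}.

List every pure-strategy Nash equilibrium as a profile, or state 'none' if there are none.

(A,P,X): not NE [P1→B gives 9>0; P3→Y gives 9>5]
(A,P,Y): NE
(A,Q,X): not NE [P1→B gives 9>7; P2→P gives 9>8; P3→Y gives 7>5]
(A,Q,Y): not NE [P1→C gives 7>0; P2→P gives 7>3]
(B,P,X): not NE [P2→Q gives 8>4]
(B,P,Y): not NE [P1→C gives 3>0; P2→Q gives 5>3; P3→X gives 2>0]
(B,Q,X): NE
(B,Q,Y): not NE [P1→C gives 7>6; P3→X gives 6>0]
(C,P,X): not NE [P1→B gives 9>2; P2→Q gives 8>0]
(C,P,Y): not NE [P2→Q gives 2>1; P3→X gives 6>4]
(C,Q,X): not NE [P1→B gives 9>7]
(C,Q,Y): not NE [P3→X gives 4>2]

Nash profiles: (A,P,Y), (B,Q,X)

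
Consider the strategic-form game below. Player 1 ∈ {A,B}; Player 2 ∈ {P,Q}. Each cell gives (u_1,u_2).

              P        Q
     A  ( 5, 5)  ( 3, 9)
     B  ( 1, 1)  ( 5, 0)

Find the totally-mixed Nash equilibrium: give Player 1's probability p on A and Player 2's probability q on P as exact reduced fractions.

(p,q) = (1/5, 1/3)

P1 indiff ⇒ q·5+(1-q)·3 = q·1+(1-q)·5 ⇒ q(4) = (1-q)(2) ⇒ q = 1/3
P2 indiff ⇒ p·5+(1-p)·1 = p·9+(1-p)·0 ⇒ p(-4) = (1-p)(-1) ⇒ p = 1/5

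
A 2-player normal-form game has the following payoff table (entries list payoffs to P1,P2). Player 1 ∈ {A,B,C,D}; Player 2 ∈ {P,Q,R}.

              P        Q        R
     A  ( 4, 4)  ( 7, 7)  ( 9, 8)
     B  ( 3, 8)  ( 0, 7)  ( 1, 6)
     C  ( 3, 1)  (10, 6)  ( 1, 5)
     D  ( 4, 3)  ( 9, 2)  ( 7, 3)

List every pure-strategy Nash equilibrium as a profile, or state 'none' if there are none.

Nash profiles: (A,R), (C,Q), (D,P)

(A,P): not NE [P2→R gives 8>4]
(A,Q): not NE [P1→C gives 10>7; P2→R gives 8>7]
(A,R): NE
(B,P): not NE [P1→D gives 4>3]
(B,Q): not NE [P1→C gives 10>0; P2→P gives 8>7]
(B,R): not NE [P1→A gives 9>1; P2→P gives 8>6]
(C,P): not NE [P1→D gives 4>3; P2→Q gives 6>1]
(C,Q): NE
(C,R): not NE [P1→A gives 9>1; P2→Q gives 6>5]
(D,P): NE
(D,Q): not NE [P1→C gives 10>9; P2→R gives 3>2]
(D,R): not NE [P1→A gives 9>7]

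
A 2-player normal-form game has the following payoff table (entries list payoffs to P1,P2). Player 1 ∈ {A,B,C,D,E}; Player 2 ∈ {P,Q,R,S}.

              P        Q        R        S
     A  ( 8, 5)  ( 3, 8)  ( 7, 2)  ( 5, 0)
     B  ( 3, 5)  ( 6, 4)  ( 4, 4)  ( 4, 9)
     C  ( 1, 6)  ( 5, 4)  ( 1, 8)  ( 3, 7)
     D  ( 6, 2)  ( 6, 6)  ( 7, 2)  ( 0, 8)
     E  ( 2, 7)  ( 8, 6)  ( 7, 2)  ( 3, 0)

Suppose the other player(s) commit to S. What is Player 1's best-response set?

P1 best: {A}

u_1(A vs S) = 5
u_1(B vs S) = 4
u_1(C vs S) = 3
u_1(D vs S) = 0
u_1(E vs S) = 3
max payoff 5 at {A}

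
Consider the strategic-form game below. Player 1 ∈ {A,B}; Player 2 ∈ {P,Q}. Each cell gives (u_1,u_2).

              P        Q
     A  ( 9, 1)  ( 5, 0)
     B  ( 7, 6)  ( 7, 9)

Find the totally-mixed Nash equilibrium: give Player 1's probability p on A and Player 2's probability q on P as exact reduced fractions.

p=3/4, q=1/2

P1 indiff ⇒ q·9+(1-q)·5 = q·7+(1-q)·7 ⇒ q(2) = (1-q)(2) ⇒ q = 1/2
P2 indiff ⇒ p·1+(1-p)·6 = p·0+(1-p)·9 ⇒ p(1) = (1-p)(3) ⇒ p = 3/4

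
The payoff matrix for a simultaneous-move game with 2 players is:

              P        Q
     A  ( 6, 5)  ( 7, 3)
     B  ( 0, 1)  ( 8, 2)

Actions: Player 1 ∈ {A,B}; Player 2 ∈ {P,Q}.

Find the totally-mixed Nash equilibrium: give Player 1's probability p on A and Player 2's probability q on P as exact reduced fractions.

(p,q) = (1/3, 1/7)

P1 indiff ⇒ q·6+(1-q)·7 = q·0+(1-q)·8 ⇒ q(6) = (1-q)(1) ⇒ q = 1/7
P2 indiff ⇒ p·5+(1-p)·1 = p·3+(1-p)·2 ⇒ p(2) = (1-p)(1) ⇒ p = 1/3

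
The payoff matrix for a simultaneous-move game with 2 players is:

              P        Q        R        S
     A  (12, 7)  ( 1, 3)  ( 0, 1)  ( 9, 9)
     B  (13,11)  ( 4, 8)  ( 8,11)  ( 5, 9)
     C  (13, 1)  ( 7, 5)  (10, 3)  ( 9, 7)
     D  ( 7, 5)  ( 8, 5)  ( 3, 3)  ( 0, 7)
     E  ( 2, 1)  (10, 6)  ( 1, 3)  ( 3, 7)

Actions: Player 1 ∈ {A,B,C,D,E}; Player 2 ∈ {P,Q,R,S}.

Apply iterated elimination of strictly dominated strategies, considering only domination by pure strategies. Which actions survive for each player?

Remaining: P1:{A,B,C} P2:{P,R,S}

P2 drop Q (S beats it: A:9>3 B:9>8 C:7>5 D:7>5 E:7>6)
P1 drop D (B beats it: P:13>7 R:8>3 S:5>0)
P1 drop E (B beats it: P:13>2 R:8>1 S:5>3)
P1→{A,B,C} P2→{P,R,S}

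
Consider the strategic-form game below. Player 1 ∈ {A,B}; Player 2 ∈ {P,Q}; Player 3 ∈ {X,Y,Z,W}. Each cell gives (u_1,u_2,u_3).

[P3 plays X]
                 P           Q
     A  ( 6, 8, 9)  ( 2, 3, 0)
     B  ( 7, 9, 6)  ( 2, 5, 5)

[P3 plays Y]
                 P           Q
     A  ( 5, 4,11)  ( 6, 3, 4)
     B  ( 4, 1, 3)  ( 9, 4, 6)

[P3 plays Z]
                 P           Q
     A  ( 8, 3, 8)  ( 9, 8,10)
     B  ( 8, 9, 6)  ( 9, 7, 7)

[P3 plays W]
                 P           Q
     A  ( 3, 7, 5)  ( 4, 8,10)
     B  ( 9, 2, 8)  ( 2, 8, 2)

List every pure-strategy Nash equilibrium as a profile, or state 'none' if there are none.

Nash profiles: (A,P,Y), (A,Q,Z), (A,Q,W)

(A,P,X): not NE [P1→B gives 7>6; P3→Y gives 11>9]
(A,P,Y): NE
(A,P,Z): not NE [P2→Q gives 8>3; P3→Y gives 11>8]
(A,P,W): not NE [P1→B gives 9>3; P2→Q gives 8>7; P3→Y gives 11>5]
(A,Q,X): not NE [P2→P gives 8>3; P3→W gives 10>0]
(A,Q,Y): not NE [P1→B gives 9>6; P2→P gives 4>3; P3→W gives 10>4]
(A,Q,Z): NE
(A,Q,W): NE
(B,P,X): not NE [P3→W gives 8>6]
(B,P,Y): not NE [P1→A gives 5>4; P2→Q gives 4>1; P3→W gives 8>3]
(B,P,Z): not NE [P3→W gives 8>6]
(B,P,W): not NE [P2→Q gives 8>2]
(B,Q,X): not NE [P2→P gives 9>5; P3→Z gives 7>5]
(B,Q,Y): not NE [P3→Z gives 7>6]
(B,Q,Z): not NE [P2→P gives 9>7]
(B,Q,W): not NE [P1→A gives 4>2; P3→Z gives 7>2]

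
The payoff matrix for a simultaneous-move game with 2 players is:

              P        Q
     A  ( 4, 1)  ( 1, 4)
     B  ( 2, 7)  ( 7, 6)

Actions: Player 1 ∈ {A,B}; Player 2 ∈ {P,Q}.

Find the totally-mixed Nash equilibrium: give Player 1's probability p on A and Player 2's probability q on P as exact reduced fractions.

P1 mixes 1/4 on A; P2 mixes 3/4 on P

P1 indiff ⇒ q·4+(1-q)·1 = q·2+(1-q)·7 ⇒ q(2) = (1-q)(6) ⇒ q = 3/4
P2 indiff ⇒ p·1+(1-p)·7 = p·4+(1-p)·6 ⇒ p(-3) = (1-p)(-1) ⇒ p = 1/4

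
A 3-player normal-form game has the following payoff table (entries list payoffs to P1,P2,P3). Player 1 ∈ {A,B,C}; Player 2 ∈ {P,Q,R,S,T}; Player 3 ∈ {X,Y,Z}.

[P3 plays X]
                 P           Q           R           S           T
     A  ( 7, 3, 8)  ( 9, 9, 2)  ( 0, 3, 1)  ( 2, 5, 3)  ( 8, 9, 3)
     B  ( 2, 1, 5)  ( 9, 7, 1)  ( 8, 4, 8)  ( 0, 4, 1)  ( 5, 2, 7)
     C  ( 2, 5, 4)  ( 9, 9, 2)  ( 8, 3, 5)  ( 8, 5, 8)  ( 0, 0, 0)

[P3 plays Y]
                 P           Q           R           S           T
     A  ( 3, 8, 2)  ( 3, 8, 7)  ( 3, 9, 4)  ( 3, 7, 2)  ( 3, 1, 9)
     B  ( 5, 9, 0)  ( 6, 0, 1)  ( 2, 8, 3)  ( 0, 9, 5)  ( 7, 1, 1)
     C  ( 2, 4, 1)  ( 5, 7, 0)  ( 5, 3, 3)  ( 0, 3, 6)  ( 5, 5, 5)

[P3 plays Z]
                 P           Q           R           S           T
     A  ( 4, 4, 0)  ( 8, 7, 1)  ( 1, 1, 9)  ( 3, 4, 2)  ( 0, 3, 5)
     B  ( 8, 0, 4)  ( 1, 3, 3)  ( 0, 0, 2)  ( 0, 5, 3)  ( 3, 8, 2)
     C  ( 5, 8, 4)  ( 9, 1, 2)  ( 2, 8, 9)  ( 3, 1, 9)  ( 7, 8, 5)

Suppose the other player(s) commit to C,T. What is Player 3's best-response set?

argmax u_3 = {Y,Z}

u_3(X vs C,T) = 0
u_3(Y vs C,T) = 5
u_3(Z vs C,T) = 5
max payoff 5 at {Y,Z}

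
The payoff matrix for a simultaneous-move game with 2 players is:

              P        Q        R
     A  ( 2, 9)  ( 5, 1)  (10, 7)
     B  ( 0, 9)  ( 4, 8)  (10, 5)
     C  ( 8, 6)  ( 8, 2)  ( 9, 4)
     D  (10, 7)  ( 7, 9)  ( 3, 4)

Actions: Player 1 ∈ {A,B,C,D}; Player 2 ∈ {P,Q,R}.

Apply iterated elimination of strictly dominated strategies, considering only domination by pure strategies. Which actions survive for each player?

Remaining: P1:{C,D} P2:{P,Q}

P2 drop R (P beats it: A:9>7 B:9>5 C:6>4 D:7>4)
P1 drop A (C beats it: P:8>2 Q:8>5)
P1 drop B (C beats it: P:8>0 Q:8>4)
P1→{C,D} P2→{P,Q}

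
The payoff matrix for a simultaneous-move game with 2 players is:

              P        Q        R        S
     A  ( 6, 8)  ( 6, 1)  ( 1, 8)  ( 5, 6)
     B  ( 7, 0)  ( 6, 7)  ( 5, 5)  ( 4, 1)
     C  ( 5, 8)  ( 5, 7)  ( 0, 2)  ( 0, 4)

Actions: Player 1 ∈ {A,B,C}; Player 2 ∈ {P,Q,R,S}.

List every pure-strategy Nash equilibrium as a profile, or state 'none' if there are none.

(A,P): not NE [P1→B gives 7>6]
(A,Q): not NE [P2→R gives 8>1]
(A,R): not NE [P1→B gives 5>1]
(A,S): not NE [P2→R gives 8>6]
(B,P): not NE [P2→Q gives 7>0]
(B,Q): NE
(B,R): not NE [P2→Q gives 7>5]
(B,S): not NE [P1→A gives 5>4; P2→Q gives 7>1]
(C,P): not NE [P1→B gives 7>5]
(C,Q): not NE [P1→B gives 6>5; P2→P gives 8>7]
(C,R): not NE [P1→B gives 5>0; P2→P gives 8>2]
(C,S): not NE [P1→A gives 5>0; P2→P gives 8>4]

Nash profiles: (B,Q)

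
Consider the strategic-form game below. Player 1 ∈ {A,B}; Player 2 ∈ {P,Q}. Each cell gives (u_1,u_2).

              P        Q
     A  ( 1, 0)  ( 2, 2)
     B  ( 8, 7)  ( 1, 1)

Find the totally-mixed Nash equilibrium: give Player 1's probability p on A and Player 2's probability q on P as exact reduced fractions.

p=3/4, q=1/8

P1 indiff ⇒ q·1+(1-q)·2 = q·8+(1-q)·1 ⇒ q(-7) = (1-q)(-1) ⇒ q = 1/8
P2 indiff ⇒ p·0+(1-p)·7 = p·2+(1-p)·1 ⇒ p(-2) = (1-p)(-6) ⇒ p = 3/4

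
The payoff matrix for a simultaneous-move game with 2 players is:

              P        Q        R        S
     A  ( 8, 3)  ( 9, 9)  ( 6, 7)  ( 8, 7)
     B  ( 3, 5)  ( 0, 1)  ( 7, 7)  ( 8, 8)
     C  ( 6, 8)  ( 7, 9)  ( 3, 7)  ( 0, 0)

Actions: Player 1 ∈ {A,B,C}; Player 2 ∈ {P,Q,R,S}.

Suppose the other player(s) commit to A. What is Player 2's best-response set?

u_2(P vs A) = 3
u_2(Q vs A) = 9
u_2(R vs A) = 7
u_2(S vs A) = 7
max payoff 9 at {Q}

BR_2 = {Q}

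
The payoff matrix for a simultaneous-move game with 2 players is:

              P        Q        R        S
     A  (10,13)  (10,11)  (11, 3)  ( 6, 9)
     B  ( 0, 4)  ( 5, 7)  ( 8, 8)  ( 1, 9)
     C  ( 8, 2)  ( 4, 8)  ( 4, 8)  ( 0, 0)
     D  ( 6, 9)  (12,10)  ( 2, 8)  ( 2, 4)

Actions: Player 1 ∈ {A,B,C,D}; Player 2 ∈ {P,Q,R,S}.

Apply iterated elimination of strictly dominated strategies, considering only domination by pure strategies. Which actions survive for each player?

Survivors P1:{A,D} P2:{P,Q}

P1 drop B (A beats it: P:10>0 Q:10>5 R:11>8 S:6>1)
P1 drop C (A beats it: P:10>8 Q:10>4 R:11>4 S:6>0)
P2 drop R (P beats it: A:13>3 D:9>8)
P2 drop S (P beats it: A:13>9 D:9>4)
P1→{A,D} P2→{P,Q}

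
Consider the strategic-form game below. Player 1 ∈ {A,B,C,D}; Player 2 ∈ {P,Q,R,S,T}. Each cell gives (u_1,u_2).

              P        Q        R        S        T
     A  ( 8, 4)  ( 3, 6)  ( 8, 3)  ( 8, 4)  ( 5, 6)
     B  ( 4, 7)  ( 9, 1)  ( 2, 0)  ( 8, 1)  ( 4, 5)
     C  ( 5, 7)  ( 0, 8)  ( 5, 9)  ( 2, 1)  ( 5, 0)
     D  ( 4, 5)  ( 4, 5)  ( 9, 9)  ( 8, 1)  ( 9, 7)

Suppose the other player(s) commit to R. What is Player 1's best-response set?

P1 best: {D}

u_1(A vs R) = 8
u_1(B vs R) = 2
u_1(C vs R) = 5
u_1(D vs R) = 9
max payoff 9 at {D}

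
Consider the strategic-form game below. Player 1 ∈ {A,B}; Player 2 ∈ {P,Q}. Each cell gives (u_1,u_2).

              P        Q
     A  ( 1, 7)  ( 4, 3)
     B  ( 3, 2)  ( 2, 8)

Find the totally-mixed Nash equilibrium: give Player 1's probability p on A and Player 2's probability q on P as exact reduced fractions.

p=3/5, q=1/2

P1 indiff ⇒ q·1+(1-q)·4 = q·3+(1-q)·2 ⇒ q(-2) = (1-q)(-2) ⇒ q = 1/2
P2 indiff ⇒ p·7+(1-p)·2 = p·3+(1-p)·8 ⇒ p(4) = (1-p)(6) ⇒ p = 3/5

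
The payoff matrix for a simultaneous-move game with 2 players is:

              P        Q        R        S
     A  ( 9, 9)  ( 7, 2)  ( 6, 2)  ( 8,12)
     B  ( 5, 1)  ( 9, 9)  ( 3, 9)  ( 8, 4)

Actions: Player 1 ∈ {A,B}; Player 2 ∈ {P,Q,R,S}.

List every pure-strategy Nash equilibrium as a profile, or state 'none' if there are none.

(A,P): not NE [P2→S gives 12>9]
(A,Q): not NE [P1→B gives 9>7; P2→S gives 12>2]
(A,R): not NE [P2→S gives 12>2]
(A,S): NE
(B,P): not NE [P1→A gives 9>5; P2→R gives 9>1]
(B,Q): NE
(B,R): not NE [P1→A gives 6>3]
(B,S): not NE [P2→R gives 9>4]

NE set: (A,S), (B,Q)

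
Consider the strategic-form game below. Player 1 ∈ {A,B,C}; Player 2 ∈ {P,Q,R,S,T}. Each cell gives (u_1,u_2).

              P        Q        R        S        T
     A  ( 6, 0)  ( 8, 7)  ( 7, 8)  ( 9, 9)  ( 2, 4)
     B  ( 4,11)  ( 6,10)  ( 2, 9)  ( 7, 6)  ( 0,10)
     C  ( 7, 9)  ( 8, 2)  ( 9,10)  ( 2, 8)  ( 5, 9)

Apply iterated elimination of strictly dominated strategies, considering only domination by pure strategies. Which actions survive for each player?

P1 drop B (A beats it: P:6>4 Q:8>6 R:7>2 S:9>7 T:2>0)
P2 drop P (R beats it: A:8>0 C:10>9)
P2 drop Q (R beats it: A:8>7 C:10>2)
P2 drop T (R beats it: A:8>4 C:10>9)
P1→{A,C} P2→{R,S}

Survivors P1:{A,C} P2:{R,S}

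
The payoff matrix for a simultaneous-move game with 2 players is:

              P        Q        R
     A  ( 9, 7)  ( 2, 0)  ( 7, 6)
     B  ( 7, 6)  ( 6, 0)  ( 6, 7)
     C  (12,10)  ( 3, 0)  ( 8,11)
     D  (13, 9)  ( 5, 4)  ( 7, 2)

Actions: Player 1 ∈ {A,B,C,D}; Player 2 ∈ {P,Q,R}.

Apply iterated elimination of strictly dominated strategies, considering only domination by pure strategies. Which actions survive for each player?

P1 drop A (C beats it: P:12>9 Q:3>2 R:8>7)
P2 drop Q (P beats it: B:6>0 C:10>0 D:9>4)
P1 drop B (C beats it: P:12>7 R:8>6)
P1→{C,D} P2→{P,R}

IESDS → P1:{C,D} P2:{P,R}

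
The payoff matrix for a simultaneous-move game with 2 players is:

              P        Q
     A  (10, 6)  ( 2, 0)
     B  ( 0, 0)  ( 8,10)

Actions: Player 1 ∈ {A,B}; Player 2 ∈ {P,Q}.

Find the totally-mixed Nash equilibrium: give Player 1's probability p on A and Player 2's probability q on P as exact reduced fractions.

p=5/8, q=3/8

P1 indiff ⇒ q·10+(1-q)·2 = q·0+(1-q)·8 ⇒ q(10) = (1-q)(6) ⇒ q = 3/8
P2 indiff ⇒ p·6+(1-p)·0 = p·0+(1-p)·10 ⇒ p(6) = (1-p)(10) ⇒ p = 5/8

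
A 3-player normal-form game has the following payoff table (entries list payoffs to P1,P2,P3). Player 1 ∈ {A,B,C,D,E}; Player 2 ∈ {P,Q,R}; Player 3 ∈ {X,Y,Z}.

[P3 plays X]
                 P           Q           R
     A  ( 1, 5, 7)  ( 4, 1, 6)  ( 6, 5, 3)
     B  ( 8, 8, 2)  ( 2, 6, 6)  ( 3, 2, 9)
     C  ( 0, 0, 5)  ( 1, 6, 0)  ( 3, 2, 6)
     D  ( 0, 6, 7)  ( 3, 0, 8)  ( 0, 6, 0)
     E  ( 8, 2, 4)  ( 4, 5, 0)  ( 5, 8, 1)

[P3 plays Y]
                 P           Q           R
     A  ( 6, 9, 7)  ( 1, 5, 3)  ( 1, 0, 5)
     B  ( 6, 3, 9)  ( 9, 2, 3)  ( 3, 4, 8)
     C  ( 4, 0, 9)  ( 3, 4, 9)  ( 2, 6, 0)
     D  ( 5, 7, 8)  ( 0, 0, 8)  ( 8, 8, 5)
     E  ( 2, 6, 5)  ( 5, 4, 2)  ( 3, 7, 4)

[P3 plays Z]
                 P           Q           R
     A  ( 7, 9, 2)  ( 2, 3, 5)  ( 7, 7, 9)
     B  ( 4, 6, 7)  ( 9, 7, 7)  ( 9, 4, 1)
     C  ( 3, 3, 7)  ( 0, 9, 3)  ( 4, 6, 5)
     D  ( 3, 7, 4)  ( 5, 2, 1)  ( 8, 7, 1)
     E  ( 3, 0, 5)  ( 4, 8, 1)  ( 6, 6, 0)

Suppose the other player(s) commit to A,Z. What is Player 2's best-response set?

u_2(P vs A,Z) = 9
u_2(Q vs A,Z) = 3
u_2(R vs A,Z) = 7
max payoff 9 at {P}

BR_2 = {P}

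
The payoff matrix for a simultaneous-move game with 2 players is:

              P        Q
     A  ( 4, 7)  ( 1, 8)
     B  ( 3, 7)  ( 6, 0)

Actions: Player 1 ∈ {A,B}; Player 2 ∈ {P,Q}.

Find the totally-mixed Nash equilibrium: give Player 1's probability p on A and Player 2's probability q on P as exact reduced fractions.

P1 indiff ⇒ q·4+(1-q)·1 = q·3+(1-q)·6 ⇒ q(1) = (1-q)(5) ⇒ q = 5/6
P2 indiff ⇒ p·7+(1-p)·7 = p·8+(1-p)·0 ⇒ p(-1) = (1-p)(-7) ⇒ p = 7/8

(p,q) = (7/8, 5/6)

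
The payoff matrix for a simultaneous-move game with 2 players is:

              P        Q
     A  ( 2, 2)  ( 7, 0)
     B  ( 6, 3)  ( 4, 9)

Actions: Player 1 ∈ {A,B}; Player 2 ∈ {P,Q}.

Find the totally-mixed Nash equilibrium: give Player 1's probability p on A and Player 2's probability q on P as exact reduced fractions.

P1 indiff ⇒ q·2+(1-q)·7 = q·6+(1-q)·4 ⇒ q(-4) = (1-q)(-3) ⇒ q = 3/7
P2 indiff ⇒ p·2+(1-p)·3 = p·0+(1-p)·9 ⇒ p(2) = (1-p)(6) ⇒ p = 3/4

(p,q) = (3/4, 3/7)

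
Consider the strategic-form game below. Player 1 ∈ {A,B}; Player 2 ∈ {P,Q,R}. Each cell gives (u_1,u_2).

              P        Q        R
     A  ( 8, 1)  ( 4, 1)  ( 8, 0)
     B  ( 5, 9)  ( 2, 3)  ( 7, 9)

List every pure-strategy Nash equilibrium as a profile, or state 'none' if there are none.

NE set: (A,P), (A,Q)

(A,P): NE
(A,Q): NE
(A,R): not NE [P2→Q gives 1>0]
(B,P): not NE [P1→A gives 8>5]
(B,Q): not NE [P1→A gives 4>2; P2→R gives 9>3]
(B,R): not NE [P1→A gives 8>7]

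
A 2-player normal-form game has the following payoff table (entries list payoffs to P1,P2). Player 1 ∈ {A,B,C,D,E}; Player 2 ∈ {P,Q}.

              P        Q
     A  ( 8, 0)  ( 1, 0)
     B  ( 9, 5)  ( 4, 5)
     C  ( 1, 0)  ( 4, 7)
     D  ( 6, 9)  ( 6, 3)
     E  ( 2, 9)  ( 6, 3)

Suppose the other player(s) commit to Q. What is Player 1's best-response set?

argmax u_1 = {D,E}

u_1(A vs Q) = 1
u_1(B vs Q) = 4
u_1(C vs Q) = 4
u_1(D vs Q) = 6
u_1(E vs Q) = 6
max payoff 6 at {D,E}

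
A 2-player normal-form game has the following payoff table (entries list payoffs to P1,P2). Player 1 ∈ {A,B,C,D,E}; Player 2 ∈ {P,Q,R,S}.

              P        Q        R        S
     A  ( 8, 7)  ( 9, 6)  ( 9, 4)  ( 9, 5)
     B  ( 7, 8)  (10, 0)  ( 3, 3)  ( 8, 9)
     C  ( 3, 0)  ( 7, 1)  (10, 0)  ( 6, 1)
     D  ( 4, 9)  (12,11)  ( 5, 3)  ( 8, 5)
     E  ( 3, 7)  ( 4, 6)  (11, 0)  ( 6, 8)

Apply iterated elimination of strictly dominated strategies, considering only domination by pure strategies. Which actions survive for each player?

P2 drop R (S beats it: A:5>4 B:9>3 C:1>0 D:5>3 E:8>0)
P1 drop C (A beats it: P:8>3 Q:9>7 S:9>6)
P1 drop E (A beats it: P:8>3 Q:9>4 S:9>6)
P1→{A,B,D} P2→{P,Q,S}

Survivors P1:{A,B,D} P2:{P,Q,S}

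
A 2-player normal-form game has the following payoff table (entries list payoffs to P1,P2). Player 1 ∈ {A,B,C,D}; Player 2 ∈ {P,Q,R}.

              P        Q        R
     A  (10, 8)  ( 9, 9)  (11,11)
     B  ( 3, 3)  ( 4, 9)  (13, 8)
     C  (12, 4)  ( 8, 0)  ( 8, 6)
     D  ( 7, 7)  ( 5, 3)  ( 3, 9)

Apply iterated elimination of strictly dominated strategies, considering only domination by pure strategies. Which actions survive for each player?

Remaining: P1:{A,B} P2:{Q,R}

P1 drop D (A beats it: P:10>7 Q:9>5 R:11>3)
P2 drop P (R beats it: A:11>8 B:8>3 C:6>4)
P1 drop C (A beats it: Q:9>8 R:11>8)
P1→{A,B} P2→{Q,R}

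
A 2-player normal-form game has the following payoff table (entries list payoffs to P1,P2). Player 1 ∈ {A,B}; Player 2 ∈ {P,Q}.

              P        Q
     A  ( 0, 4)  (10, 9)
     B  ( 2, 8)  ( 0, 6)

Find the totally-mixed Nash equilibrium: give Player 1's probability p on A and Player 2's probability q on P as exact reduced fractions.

P1 mixes 2/7 on A; P2 mixes 5/6 on P

P1 indiff ⇒ q·0+(1-q)·10 = q·2+(1-q)·0 ⇒ q(-2) = (1-q)(-10) ⇒ q = 5/6
P2 indiff ⇒ p·4+(1-p)·8 = p·9+(1-p)·6 ⇒ p(-5) = (1-p)(-2) ⇒ p = 2/7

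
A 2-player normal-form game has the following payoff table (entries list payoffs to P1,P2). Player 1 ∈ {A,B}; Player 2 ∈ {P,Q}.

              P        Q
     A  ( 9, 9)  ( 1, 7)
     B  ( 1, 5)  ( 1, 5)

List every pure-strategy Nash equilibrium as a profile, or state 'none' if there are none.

PSNE = {(A,P), (B,Q)}

(A,P): NE
(A,Q): not NE [P2→P gives 9>7]
(B,P): not NE [P1→A gives 9>1]
(B,Q): NE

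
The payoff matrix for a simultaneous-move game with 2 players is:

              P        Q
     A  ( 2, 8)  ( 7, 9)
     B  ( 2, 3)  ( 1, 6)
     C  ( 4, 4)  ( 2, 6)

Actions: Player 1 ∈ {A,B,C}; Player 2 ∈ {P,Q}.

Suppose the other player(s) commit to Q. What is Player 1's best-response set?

P1 best: {A}

u_1(A vs Q) = 7
u_1(B vs Q) = 1
u_1(C vs Q) = 2
max payoff 7 at {A}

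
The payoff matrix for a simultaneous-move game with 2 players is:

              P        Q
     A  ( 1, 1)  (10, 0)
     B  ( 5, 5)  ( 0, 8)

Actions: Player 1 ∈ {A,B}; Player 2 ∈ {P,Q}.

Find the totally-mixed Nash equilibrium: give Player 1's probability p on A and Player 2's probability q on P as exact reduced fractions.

P1 mixes 3/4 on A; P2 mixes 5/7 on P

P1 indiff ⇒ q·1+(1-q)·10 = q·5+(1-q)·0 ⇒ q(-4) = (1-q)(-10) ⇒ q = 5/7
P2 indiff ⇒ p·1+(1-p)·5 = p·0+(1-p)·8 ⇒ p(1) = (1-p)(3) ⇒ p = 3/4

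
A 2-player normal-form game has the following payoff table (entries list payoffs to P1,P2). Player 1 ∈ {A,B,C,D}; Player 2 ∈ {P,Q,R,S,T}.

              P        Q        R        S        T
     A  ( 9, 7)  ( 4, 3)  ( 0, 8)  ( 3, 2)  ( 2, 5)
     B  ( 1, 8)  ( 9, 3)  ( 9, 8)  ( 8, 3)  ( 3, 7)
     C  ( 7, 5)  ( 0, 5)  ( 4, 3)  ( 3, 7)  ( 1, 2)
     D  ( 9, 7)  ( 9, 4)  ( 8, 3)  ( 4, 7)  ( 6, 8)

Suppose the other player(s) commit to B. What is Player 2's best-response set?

BR_2 = {P,R}

u_2(P vs B) = 8
u_2(Q vs B) = 3
u_2(R vs B) = 8
u_2(S vs B) = 3
u_2(T vs B) = 7
max payoff 8 at {P,R}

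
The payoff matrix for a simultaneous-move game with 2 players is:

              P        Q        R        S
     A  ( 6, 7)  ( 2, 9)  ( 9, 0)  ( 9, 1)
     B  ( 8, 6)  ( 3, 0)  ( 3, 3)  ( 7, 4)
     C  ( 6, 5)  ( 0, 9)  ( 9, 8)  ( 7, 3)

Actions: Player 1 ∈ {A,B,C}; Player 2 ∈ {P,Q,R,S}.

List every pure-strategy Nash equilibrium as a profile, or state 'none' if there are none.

NE set: (B,P)

(A,P): not NE [P1→B gives 8>6; P2→Q gives 9>7]
(A,Q): not NE [P1→B gives 3>2]
(A,R): not NE [P2→Q gives 9>0]
(A,S): not NE [P2→Q gives 9>1]
(B,P): NE
(B,Q): not NE [P2→P gives 6>0]
(B,R): not NE [P1→C gives 9>3; P2→P gives 6>3]
(B,S): not NE [P1→A gives 9>7; P2→P gives 6>4]
(C,P): not NE [P1→B gives 8>6; P2→Q gives 9>5]
(C,Q): not NE [P1→B gives 3>0]
(C,R): not NE [P2→Q gives 9>8]
(C,S): not NE [P1→A gives 9>7; P2→Q gives 9>3]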